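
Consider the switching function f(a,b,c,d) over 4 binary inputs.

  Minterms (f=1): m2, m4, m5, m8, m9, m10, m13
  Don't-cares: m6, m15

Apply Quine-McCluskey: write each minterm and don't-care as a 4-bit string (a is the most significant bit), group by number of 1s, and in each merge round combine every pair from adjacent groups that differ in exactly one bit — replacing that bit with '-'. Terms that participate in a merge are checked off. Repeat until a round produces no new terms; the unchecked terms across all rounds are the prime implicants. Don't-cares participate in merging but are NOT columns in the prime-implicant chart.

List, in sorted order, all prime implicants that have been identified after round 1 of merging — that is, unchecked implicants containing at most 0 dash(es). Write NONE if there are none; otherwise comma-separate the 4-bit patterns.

size-2^0 implicants → 0010(✓)  0100(✓)  0101(✓)  0110(✓)  1000(✓)  1001(✓)  1010(✓)  1101(✓)  1111(✓)
size-2^1 implicants → -010  -101  0-10  01-0  010-  1-01  10-0  100-  11-1
Unchecked terms (primes): -010, -101, 0-10, 01-0, 010-, 1-01, 10-0, 100-, 11-1

NONE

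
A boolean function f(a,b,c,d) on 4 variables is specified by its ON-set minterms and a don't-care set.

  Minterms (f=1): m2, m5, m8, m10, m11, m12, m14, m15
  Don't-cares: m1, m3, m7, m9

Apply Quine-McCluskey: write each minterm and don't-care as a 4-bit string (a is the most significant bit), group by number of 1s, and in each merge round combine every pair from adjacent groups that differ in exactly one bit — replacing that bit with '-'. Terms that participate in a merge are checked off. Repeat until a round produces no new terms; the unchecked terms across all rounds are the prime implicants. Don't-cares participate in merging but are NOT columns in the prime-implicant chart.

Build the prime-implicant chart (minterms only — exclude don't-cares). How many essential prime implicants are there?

Round 0: 0001✓ 0010✓ 0011✓ 0101✓ 0111✓ 1000✓ 1001✓ 1010✓ 1011✓ 1100✓ 1110✓ 1111✓
Round 1: -001✓ -010✓ -011✓ -111✓ 0-01✓ 0-11✓ 00-1✓ 001-✓ 01-1✓ 1-00✓ 1-10✓ 1-11✓ 10-0✓ 10-1✓ 100-✓ 101-✓ 11-0✓ 111-✓
Round 2: --11 -0-1 -01- 0--1 1--0 1-1- 10--
PIs = {--11, -0-1, -01-, 0--1, 1--0, 1-1-, 10--}
Coverage chart:
  m2: -01- ←essential
  m5: 0--1 ←essential
  m8: 1--0,10--
  m10: -01-,1--0,1-1-,10--
  m11: --11,-0-1,-01-,1-1-,10--
  m12: 1--0 ←essential
  m14: 1--0,1-1-
  m15: --11,1-1-
Essential: -01-, 0--1, 1--0

3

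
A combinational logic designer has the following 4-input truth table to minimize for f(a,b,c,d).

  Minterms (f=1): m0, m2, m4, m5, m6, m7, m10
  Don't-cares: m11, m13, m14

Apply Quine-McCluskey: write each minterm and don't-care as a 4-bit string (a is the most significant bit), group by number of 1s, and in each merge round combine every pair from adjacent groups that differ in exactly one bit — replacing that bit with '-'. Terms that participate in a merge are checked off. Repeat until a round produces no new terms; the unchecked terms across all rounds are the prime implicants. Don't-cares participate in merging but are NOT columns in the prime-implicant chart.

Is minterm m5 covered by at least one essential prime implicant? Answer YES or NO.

YES

[col 0] 0000*, 0010*, 0100*, 0101*, 0110*, 0111*, 1010*, 1011*, 1101*, 1110*
[col 1] -010*, -101, -110*, 0-00*, 0-10*, 00-0*, 01-0*, 01-1*, 010-*, 011-*, 1-10*, 101-
[col 2] --10, 0--0, 01--
Prime implicants: --10, -101, 0--0, 01--, 101-
PI chart (minterm → PIs covering it):
  0 | 0--0  (sole → essential)
  2 | --10,0--0
  4 | 0--0,01--
  5 | -101,01--
  6 | --10,0--0,01--
  7 | 01--  (sole → essential)
  10 | --10,101-
Essential prime implicants: 0--0, 01--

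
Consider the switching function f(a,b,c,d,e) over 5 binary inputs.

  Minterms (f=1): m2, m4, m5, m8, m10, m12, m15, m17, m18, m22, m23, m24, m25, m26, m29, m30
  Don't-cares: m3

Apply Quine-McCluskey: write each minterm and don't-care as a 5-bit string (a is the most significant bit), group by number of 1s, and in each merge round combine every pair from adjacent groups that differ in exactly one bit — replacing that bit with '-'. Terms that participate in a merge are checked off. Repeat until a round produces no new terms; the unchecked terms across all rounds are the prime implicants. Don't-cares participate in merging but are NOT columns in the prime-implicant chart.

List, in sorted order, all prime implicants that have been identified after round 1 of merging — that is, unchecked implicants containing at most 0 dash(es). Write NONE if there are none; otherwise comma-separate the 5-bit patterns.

size-2^0 implicants → 00010(✓)  00011(✓)  00100(✓)  00101(✓)  01000(✓)  01010(✓)  01100(✓)  01111  10001(✓)  10010(✓)  10110(✓)  10111(✓)  11000(✓)  11001(✓)  11010(✓)  11101(✓)  11110(✓)
size-2^1 implicants → -0010(✓)  -1000(✓)  -1010(✓)  0-010(✓)  0-100  0001-  0010-  01-00  010-0(✓)  1-001  1-010(✓)  1-110(✓)  10-10(✓)  1011-  11-01  11-10(✓)  110-0(✓)  1100-
size-2^2 implicants → --010  -10-0  1--10
Unchecked terms (primes): --010, -10-0, 0-100, 0001-, 0010-, 01-00, 01111, 1--10, 1-001, 1011-, 11-01, 1100-

01111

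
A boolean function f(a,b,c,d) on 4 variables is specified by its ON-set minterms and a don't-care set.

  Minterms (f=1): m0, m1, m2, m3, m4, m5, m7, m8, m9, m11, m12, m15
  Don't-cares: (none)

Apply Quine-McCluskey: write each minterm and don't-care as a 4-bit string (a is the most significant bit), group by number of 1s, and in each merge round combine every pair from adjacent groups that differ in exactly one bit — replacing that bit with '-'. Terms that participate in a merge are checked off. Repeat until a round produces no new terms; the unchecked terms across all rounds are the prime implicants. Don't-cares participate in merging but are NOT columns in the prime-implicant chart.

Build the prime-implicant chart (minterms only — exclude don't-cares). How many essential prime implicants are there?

[col 0] 0000*, 0001*, 0010*, 0011*, 0100*, 0101*, 0111*, 1000*, 1001*, 1011*, 1100*, 1111*
[col 1] -000*, -001*, -011*, -100*, -111*, 0-00*, 0-01*, 0-11*, 00-0*, 00-1*, 000-*, 001-*, 01-1*, 010-*, 1-00*, 1-11*, 10-1*, 100-*
[col 2] --00, --11, -0-1, -00-, 0--1, 0-0-, 00--
Prime implicants: --00, --11, -0-1, -00-, 0--1, 0-0-, 00--
PI chart (minterm → PIs covering it):
  0 | --00,-00-,0-0-,00--
  1 | -0-1,-00-,0--1,0-0-,00--
  2 | 00--  (sole → essential)
  3 | --11,-0-1,0--1,00--
  4 | --00,0-0-
  5 | 0--1,0-0-
  7 | --11,0--1
  8 | --00,-00-
  9 | -0-1,-00-
  11 | --11,-0-1
  12 | --00  (sole → essential)
  15 | --11  (sole → essential)
Essential prime implicants: --00, --11, 00--

3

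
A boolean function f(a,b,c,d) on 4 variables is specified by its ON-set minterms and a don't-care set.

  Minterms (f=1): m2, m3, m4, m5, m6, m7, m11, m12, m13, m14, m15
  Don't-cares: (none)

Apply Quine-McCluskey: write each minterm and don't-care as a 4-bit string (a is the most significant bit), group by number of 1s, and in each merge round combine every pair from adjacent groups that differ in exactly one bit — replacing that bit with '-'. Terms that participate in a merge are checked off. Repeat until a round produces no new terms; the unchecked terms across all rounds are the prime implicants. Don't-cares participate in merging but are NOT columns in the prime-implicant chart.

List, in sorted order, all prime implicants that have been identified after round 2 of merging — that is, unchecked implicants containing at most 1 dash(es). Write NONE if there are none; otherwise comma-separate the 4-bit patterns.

NONE

size-2^0 implicants → 0010(✓)  0011(✓)  0100(✓)  0101(✓)  0110(✓)  0111(✓)  1011(✓)  1100(✓)  1101(✓)  1110(✓)  1111(✓)
size-2^1 implicants → -011(✓)  -100(✓)  -101(✓)  -110(✓)  -111(✓)  0-10(✓)  0-11(✓)  001-(✓)  01-0(✓)  01-1(✓)  010-(✓)  011-(✓)  1-11(✓)  11-0(✓)  11-1(✓)  110-(✓)  111-(✓)
size-2^2 implicants → --11  -1-0(✓)  -1-1(✓)  -10-(✓)  -11-(✓)  0-1-  01--(✓)  11--(✓)
size-2^3 implicants → -1--
Unchecked terms (primes): --11, -1--, 0-1-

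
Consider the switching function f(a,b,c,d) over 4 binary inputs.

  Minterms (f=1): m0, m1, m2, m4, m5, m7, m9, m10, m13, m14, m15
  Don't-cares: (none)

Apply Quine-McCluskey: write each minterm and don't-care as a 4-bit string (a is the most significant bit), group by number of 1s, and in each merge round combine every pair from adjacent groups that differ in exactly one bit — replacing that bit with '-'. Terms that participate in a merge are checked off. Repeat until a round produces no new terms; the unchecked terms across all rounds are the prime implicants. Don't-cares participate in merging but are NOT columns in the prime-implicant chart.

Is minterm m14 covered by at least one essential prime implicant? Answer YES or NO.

NO

[col 0] 0000*, 0001*, 0010*, 0100*, 0101*, 0111*, 1001*, 1010*, 1101*, 1110*, 1111*
[col 1] -001*, -010, -101*, -111*, 0-00*, 0-01*, 00-0, 000-*, 01-1*, 010-*, 1-01*, 1-10, 11-1*, 111-
[col 2] --01, -1-1, 0-0-
Prime implicants: --01, -010, -1-1, 0-0-, 00-0, 1-10, 111-
PI chart (minterm → PIs covering it):
  0 | 0-0-,00-0
  1 | --01,0-0-
  2 | -010,00-0
  4 | 0-0-  (sole → essential)
  5 | --01,-1-1,0-0-
  7 | -1-1  (sole → essential)
  9 | --01  (sole → essential)
  10 | -010,1-10
  13 | --01,-1-1
  14 | 1-10,111-
  15 | -1-1,111-
Essential prime implicants: --01, -1-1, 0-0-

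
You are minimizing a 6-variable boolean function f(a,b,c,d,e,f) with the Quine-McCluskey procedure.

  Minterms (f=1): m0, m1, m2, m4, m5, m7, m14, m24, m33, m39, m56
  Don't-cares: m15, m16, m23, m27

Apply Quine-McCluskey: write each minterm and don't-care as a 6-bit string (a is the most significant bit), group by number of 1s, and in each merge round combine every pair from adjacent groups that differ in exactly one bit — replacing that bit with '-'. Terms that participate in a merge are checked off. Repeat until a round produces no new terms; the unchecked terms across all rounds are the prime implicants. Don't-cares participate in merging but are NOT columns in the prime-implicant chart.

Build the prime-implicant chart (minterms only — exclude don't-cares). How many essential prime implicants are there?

Round 0: 000000✓ 000001✓ 000010✓ 000100✓ 000101✓ 000111✓ 001110✓ 001111✓ 010000✓ 010111✓ 011000✓ 011011 100001✓ 100111✓ 111000✓
Round 1: -00001 -00111 -11000 0-0000 0-0111 00-111 000-00✓ 000-01✓ 0000-0 00000-✓ 0001-1 00010-✓ 00111- 01-000
Round 2: 000-0-
PIs = {-00001, -00111, -11000, 0-0000, 0-0111, 00-111, 000-0-, 0000-0, 0001-1, 00111-, 01-000, 011011}
Coverage chart:
  m0: 0-0000,000-0-,0000-0
  m1: -00001,000-0-
  m2: 0000-0 ←essential
  m4: 000-0- ←essential
  m5: 000-0-,0001-1
  m7: -00111,0-0111,00-111,0001-1
  m14: 00111- ←essential
  m24: -11000,01-000
  m33: -00001 ←essential
  m39: -00111 ←essential
  m56: -11000 ←essential
Essential: -00001, -00111, -11000, 000-0-, 0000-0, 00111-

6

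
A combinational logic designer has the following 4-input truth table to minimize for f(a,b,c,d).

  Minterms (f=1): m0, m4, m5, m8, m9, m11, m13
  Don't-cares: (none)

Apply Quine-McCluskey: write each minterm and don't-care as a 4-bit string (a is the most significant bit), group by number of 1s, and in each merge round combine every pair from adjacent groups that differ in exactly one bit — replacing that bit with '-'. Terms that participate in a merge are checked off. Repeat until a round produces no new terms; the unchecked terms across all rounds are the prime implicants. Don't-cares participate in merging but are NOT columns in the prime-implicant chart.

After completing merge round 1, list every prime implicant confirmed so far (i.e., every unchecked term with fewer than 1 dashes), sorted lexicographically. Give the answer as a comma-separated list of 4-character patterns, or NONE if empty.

Round 0: 0000✓ 0100✓ 0101✓ 1000✓ 1001✓ 1011✓ 1101✓
Round 1: -000 -101 0-00 010- 1-01 10-1 100-
PIs = {-000, -101, 0-00, 010-, 1-01, 10-1, 100-}

NONE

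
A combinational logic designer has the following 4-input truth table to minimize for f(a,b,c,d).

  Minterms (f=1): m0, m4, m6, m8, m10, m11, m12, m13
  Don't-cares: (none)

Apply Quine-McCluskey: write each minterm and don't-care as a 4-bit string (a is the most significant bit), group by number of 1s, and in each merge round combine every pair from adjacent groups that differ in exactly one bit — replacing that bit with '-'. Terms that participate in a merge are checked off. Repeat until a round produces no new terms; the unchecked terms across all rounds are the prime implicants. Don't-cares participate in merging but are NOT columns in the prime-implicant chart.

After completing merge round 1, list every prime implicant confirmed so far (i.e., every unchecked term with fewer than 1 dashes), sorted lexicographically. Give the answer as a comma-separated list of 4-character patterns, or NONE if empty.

NONE

Round 0: 0000✓ 0100✓ 0110✓ 1000✓ 1010✓ 1011✓ 1100✓ 1101✓
Round 1: -000✓ -100✓ 0-00✓ 01-0 1-00✓ 10-0 101- 110-
Round 2: --00
PIs = {--00, 01-0, 10-0, 101-, 110-}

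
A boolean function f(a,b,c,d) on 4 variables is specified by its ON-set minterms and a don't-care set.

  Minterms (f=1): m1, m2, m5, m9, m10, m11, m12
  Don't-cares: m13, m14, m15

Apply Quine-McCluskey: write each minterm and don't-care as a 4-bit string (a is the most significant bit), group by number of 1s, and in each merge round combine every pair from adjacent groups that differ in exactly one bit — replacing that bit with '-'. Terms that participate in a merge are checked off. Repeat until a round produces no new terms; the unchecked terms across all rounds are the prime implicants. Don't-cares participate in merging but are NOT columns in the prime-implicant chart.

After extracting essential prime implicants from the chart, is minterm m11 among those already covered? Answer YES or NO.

NO

Round 0: 0001✓ 0010✓ 0101✓ 1001✓ 1010✓ 1011✓ 1100✓ 1101✓ 1110✓ 1111✓
Round 1: -001✓ -010 -101✓ 0-01✓ 1-01✓ 1-10✓ 1-11✓ 10-1✓ 101-✓ 11-0✓ 11-1✓ 110-✓ 111-✓
Round 2: --01 1--1 1-1- 11--
PIs = {--01, -010, 1--1, 1-1-, 11--}
Coverage chart:
  m1: --01 ←essential
  m2: -010 ←essential
  m5: --01 ←essential
  m9: --01,1--1
  m10: -010,1-1-
  m11: 1--1,1-1-
  m12: 11-- ←essential
Essential: --01, -010, 11--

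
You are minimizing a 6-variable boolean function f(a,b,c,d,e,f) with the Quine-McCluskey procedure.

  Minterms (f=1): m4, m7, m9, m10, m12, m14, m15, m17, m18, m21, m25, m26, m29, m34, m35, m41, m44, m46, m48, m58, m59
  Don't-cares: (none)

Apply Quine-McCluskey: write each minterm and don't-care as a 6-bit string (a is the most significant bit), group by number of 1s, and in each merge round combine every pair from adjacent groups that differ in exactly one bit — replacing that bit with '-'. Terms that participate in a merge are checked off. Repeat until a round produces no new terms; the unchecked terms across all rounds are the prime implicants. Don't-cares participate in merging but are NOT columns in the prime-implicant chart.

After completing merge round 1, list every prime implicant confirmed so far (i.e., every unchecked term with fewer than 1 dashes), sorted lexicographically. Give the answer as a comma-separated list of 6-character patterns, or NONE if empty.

110000

size-2^0 implicants → 000100(✓)  000111(✓)  001001(✓)  001010(✓)  001100(✓)  001110(✓)  001111(✓)  010001(✓)  010010(✓)  010101(✓)  011001(✓)  011010(✓)  011101(✓)  100010(✓)  100011(✓)  101001(✓)  101100(✓)  101110(✓)  110000  111010(✓)  111011(✓)
size-2^1 implicants → -01001  -01100(✓)  -01110(✓)  -11010  0-1001  0-1010  00-100  00-111  001-10  0011-0(✓)  00111-  01-001(✓)  01-010  01-101(✓)  010-01(✓)  011-01(✓)  10001-  1011-0(✓)  11101-
size-2^2 implicants → -011-0  01--01
Unchecked terms (primes): -01001, -011-0, -11010, 0-1001, 0-1010, 00-100, 00-111, 001-10, 00111-, 01--01, 01-010, 10001-, 110000, 11101-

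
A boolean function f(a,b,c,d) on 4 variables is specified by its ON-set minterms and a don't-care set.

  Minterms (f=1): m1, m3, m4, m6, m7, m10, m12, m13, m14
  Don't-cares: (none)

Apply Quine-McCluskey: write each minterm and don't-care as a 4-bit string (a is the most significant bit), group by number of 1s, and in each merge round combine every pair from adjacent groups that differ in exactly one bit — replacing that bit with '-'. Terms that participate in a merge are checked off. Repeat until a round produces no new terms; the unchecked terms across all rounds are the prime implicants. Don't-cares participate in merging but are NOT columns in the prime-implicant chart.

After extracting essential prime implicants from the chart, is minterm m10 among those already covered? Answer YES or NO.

Round 0: 0001✓ 0011✓ 0100✓ 0110✓ 0111✓ 1010✓ 1100✓ 1101✓ 1110✓
Round 1: -100✓ -110✓ 0-11 00-1 01-0✓ 011- 1-10 11-0✓ 110-
Round 2: -1-0
PIs = {-1-0, 0-11, 00-1, 011-, 1-10, 110-}
Coverage chart:
  m1: 00-1 ←essential
  m3: 0-11,00-1
  m4: -1-0 ←essential
  m6: -1-0,011-
  m7: 0-11,011-
  m10: 1-10 ←essential
  m12: -1-0,110-
  m13: 110- ←essential
  m14: -1-0,1-10
Essential: -1-0, 00-1, 1-10, 110-

YES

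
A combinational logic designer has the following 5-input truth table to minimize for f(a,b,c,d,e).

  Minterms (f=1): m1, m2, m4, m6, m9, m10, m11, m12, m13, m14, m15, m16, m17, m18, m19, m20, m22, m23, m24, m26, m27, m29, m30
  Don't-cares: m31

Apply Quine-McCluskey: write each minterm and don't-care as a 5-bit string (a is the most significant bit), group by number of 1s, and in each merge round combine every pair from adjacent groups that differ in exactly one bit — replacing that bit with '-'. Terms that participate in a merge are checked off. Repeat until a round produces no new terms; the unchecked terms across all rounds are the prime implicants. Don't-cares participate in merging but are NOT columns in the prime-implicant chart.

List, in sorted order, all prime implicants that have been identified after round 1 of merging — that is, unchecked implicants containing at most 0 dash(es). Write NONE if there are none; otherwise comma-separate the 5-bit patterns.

size-2^0 implicants → 00001(✓)  00010(✓)  00100(✓)  00110(✓)  01001(✓)  01010(✓)  01011(✓)  01100(✓)  01101(✓)  01110(✓)  01111(✓)  10000(✓)  10001(✓)  10010(✓)  10011(✓)  10100(✓)  10110(✓)  10111(✓)  11000(✓)  11010(✓)  11011(✓)  11101(✓)  11110(✓)  11111(✓)
size-2^1 implicants → -0001  -0010(✓)  -0100(✓)  -0110(✓)  -1010(✓)  -1011(✓)  -1101(✓)  -1110(✓)  -1111(✓)  0-001  0-010(✓)  0-100(✓)  0-110(✓)  00-10(✓)  001-0(✓)  01-01(✓)  01-10(✓)  01-11(✓)  010-1(✓)  0101-(✓)  011-0(✓)  011-1(✓)  0110-(✓)  0111-(✓)  1-000(✓)  1-010(✓)  1-011(✓)  1-110(✓)  1-111(✓)  10-00(✓)  10-10(✓)  10-11(✓)  100-0(✓)  100-1(✓)  1000-(✓)  1001-(✓)  101-0(✓)  1011-(✓)  11-10(✓)  11-11(✓)  110-0(✓)  1101-(✓)  111-1(✓)  1111-(✓)
size-2^2 implicants → --010(✓)  --110(✓)  -0-10(✓)  -01-0  -1-10(✓)  -1-11(✓)  -101-(✓)  -11-1  -111-(✓)  0--10(✓)  0-1-0  01--1  01-1-(✓)  011--  1--10(✓)  1--11(✓)  1-0-0  1-01-(✓)  1-11-(✓)  10--0  10-1-(✓)  100--  11-1-(✓)
size-2^3 implicants → ---10  -1-1-  1--1-
Unchecked terms (primes): ---10, -0001, -01-0, -1-1-, -11-1, 0-001, 0-1-0, 01--1, 011--, 1--1-, 1-0-0, 10--0, 100--

NONE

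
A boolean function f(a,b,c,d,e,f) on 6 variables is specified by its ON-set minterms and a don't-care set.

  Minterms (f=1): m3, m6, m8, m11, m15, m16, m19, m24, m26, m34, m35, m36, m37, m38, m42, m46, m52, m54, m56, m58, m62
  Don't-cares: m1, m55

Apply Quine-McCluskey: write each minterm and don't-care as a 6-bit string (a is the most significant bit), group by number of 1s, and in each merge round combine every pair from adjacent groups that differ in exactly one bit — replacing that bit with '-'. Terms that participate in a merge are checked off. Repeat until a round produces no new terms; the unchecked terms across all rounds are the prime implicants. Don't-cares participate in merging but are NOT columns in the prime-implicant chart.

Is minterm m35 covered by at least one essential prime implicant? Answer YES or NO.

[col 0] 000001*, 000011*, 000110*, 001000*, 001011*, 001111*, 010000*, 010011*, 011000*, 011010*, 100010*, 100011*, 100100*, 100101*, 100110*, 101010*, 101110*, 110100*, 110110*, 110111*, 111000*, 111010*, 111110*
[col 1] -00011, -00110, -11000*, -11010*, 0-0011, 0-1000, 00-011, 0000-1, 001-11, 01-000, 0110-0*, 1-0100*, 1-0110*, 1-1010*, 1-1110*, 10-010*, 10-110*, 100-10*, 10001-, 1001-0*, 10010-, 101-10*, 11-110*, 1101-0*, 11011-, 111-10*, 1110-0*
[col 2] -110-0, 1--110, 1-01-0, 1-1-10, 10--10
Prime implicants: -00011, -00110, -110-0, 0-0011, 0-1000, 00-011, 0000-1, 001-11, 01-000, 1--110, 1-01-0, 1-1-10, 10--10, 10001-, 10010-, 11011-
PI chart (minterm → PIs covering it):
  3 | -00011,0-0011,00-011,0000-1
  6 | -00110  (sole → essential)
  8 | 0-1000  (sole → essential)
  11 | 00-011,001-11
  15 | 001-11  (sole → essential)
  16 | 01-000  (sole → essential)
  19 | 0-0011  (sole → essential)
  24 | -110-0,0-1000,01-000
  26 | -110-0  (sole → essential)
  34 | 10--10,10001-
  35 | -00011,10001-
  36 | 1-01-0,10010-
  37 | 10010-  (sole → essential)
  38 | -00110,1--110,1-01-0,10--10
  42 | 1-1-10,10--10
  46 | 1--110,1-1-10,10--10
  52 | 1-01-0  (sole → essential)
  54 | 1--110,1-01-0,11011-
  56 | -110-0  (sole → essential)
  58 | -110-0,1-1-10
  62 | 1--110,1-1-10
Essential prime implicants: -00110, -110-0, 0-0011, 0-1000, 001-11, 01-000, 1-01-0, 10010-

NO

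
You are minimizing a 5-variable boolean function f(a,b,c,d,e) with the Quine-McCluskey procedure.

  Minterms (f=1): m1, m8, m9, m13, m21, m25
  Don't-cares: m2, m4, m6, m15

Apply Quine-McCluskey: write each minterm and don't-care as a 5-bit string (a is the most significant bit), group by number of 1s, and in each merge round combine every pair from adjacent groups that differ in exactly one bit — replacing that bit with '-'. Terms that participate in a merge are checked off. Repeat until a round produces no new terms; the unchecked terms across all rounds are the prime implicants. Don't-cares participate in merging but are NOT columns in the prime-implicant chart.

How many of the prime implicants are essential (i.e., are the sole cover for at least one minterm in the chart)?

4

[col 0] 00001*, 00010*, 00100*, 00110*, 01000*, 01001*, 01101*, 01111*, 10101, 11001*
[col 1] -1001, 0-001, 00-10, 001-0, 01-01, 0100-, 011-1
Prime implicants: -1001, 0-001, 00-10, 001-0, 01-01, 0100-, 011-1, 10101
PI chart (minterm → PIs covering it):
  1 | 0-001  (sole → essential)
  8 | 0100-  (sole → essential)
  9 | -1001,0-001,01-01,0100-
  13 | 01-01,011-1
  21 | 10101  (sole → essential)
  25 | -1001  (sole → essential)
Essential prime implicants: -1001, 0-001, 0100-, 10101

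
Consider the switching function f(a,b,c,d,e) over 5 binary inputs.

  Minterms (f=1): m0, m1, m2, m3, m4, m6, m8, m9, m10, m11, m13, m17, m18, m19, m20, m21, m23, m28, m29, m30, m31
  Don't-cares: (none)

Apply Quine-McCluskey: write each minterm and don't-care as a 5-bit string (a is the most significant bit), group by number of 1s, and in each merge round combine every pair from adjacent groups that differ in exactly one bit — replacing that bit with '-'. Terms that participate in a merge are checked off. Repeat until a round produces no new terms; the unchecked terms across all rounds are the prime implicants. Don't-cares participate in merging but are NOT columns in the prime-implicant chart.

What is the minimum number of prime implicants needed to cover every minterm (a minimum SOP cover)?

size-2^0 implicants → 00000(✓)  00001(✓)  00010(✓)  00011(✓)  00100(✓)  00110(✓)  01000(✓)  01001(✓)  01010(✓)  01011(✓)  01101(✓)  10001(✓)  10010(✓)  10011(✓)  10100(✓)  10101(✓)  10111(✓)  11100(✓)  11101(✓)  11110(✓)  11111(✓)
size-2^1 implicants → -0001(✓)  -0010(✓)  -0011(✓)  -0100  -1101  0-000(✓)  0-001(✓)  0-010(✓)  0-011(✓)  00-00(✓)  00-10(✓)  000-0(✓)  000-1(✓)  0000-(✓)  0001-(✓)  001-0(✓)  01-01  010-0(✓)  010-1(✓)  0100-(✓)  0101-(✓)  1-100(✓)  1-101(✓)  1-111(✓)  10-01(✓)  10-11(✓)  100-1(✓)  1001-(✓)  101-1(✓)  1010-(✓)  111-0(✓)  111-1(✓)  1110-(✓)  1111-(✓)
size-2^2 implicants → -00-1  -001-  0-0-0(✓)  0-0-1(✓)  0-00-(✓)  0-01-(✓)  00--0  000--(✓)  010--(✓)  1-1-1  1-10-  10--1  111--
size-2^3 implicants → 0-0--
Unchecked terms (primes): -00-1, -001-, -0100, -1101, 0-0--, 00--0, 01-01, 1-1-1, 1-10-, 10--1, 111--
Minterm coverage:
  m0 ⊆ 0-0--,00--0
  m1 ⊆ -00-1,0-0--
  m2 ⊆ -001-,0-0--,00--0
  m3 ⊆ -00-1,-001-,0-0--
  m4 ⊆ -0100,00--0
  m6 ⊆ 00--0 [E]
  m8 ⊆ 0-0-- [E]
  m9 ⊆ 0-0--,01-01
  m10 ⊆ 0-0-- [E]
  m11 ⊆ 0-0-- [E]
  m13 ⊆ -1101,01-01
  m17 ⊆ -00-1,10--1
  m18 ⊆ -001- [E]
  m19 ⊆ -00-1,-001-,10--1
  m20 ⊆ -0100,1-10-
  m21 ⊆ 1-1-1,1-10-,10--1
  m23 ⊆ 1-1-1,10--1
  m28 ⊆ 1-10-,111--
  m29 ⊆ -1101,1-1-1,1-10-,111--
  m30 ⊆ 111-- [E]
  m31 ⊆ 1-1-1,111--
E = {-001-, 0-0--, 00--0, 111--}
Petrick residual → -0100, -1101, 10--1
Cover = b'c'd + b'cd'e' + bcd'e + a'c' + a'b'e' + ab'e + abc  |cover|=7

7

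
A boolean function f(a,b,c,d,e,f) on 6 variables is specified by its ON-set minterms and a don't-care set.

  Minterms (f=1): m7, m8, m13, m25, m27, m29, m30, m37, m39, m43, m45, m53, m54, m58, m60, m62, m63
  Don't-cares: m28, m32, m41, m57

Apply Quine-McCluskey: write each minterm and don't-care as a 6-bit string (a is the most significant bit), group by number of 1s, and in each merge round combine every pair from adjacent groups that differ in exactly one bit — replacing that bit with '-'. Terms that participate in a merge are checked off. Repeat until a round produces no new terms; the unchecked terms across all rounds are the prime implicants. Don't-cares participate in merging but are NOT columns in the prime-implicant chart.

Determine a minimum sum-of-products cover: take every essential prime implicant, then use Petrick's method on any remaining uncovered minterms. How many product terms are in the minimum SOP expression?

size-2^0 implicants → 000111(✓)  001000  001101(✓)  011001(✓)  011011(✓)  011100(✓)  011101(✓)  011110(✓)  100000  100101(✓)  100111(✓)  101001(✓)  101011(✓)  101101(✓)  110101(✓)  110110(✓)  111001(✓)  111010(✓)  111100(✓)  111110(✓)  111111(✓)
size-2^1 implicants → -00111  -01101  -11001  -11100(✓)  -11110(✓)  0-1101  011-01  0110-1  0111-0(✓)  01110-  1-0101  1-1001  10-101  1001-1  101-01  1010-1  11-110  111-10  1111-0(✓)  11111-
size-2^2 implicants → -111-0
Unchecked terms (primes): -00111, -01101, -11001, -111-0, 0-1101, 001000, 011-01, 0110-1, 01110-, 1-0101, 1-1001, 10-101, 100000, 1001-1, 101-01, 1010-1, 11-110, 111-10, 11111-
Minterm coverage:
  m7 ⊆ -00111 [E]
  m8 ⊆ 001000 [E]
  m13 ⊆ -01101,0-1101
  m25 ⊆ -11001,011-01,0110-1
  m27 ⊆ 0110-1 [E]
  m29 ⊆ 0-1101,011-01,01110-
  m30 ⊆ -111-0 [E]
  m37 ⊆ 1-0101,10-101,1001-1
  m39 ⊆ -00111,1001-1
  m43 ⊆ 1010-1 [E]
  m45 ⊆ -01101,10-101,101-01
  m53 ⊆ 1-0101 [E]
  m54 ⊆ 11-110 [E]
  m58 ⊆ 111-10 [E]
  m60 ⊆ -111-0 [E]
  m62 ⊆ -111-0,11-110,111-10,11111-
  m63 ⊆ 11111- [E]
E = {-00111, -111-0, 001000, 0110-1, 1-0101, 1010-1, 11-110, 111-10, 11111-}
Petrick residual → -01101, 0-1101
Cover = b'c'def + b'cde'f + bcdf' + a'cde'f + a'b'cd'e'f' + a'bcd'f + ac'de'f + ab'cd'f + abdef' + abcef' + abcde  |cover|=11

11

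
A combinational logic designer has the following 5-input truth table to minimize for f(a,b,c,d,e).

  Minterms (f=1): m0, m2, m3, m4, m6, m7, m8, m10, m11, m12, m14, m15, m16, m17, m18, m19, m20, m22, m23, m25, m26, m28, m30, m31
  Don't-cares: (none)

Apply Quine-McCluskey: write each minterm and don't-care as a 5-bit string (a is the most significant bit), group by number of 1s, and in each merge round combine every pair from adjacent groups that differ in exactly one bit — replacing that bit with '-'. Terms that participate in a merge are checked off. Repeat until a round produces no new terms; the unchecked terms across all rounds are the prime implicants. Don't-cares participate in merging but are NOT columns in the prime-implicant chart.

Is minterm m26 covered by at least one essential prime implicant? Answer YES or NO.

YES

[col 0] 00000*, 00010*, 00011*, 00100*, 00110*, 00111*, 01000*, 01010*, 01011*, 01100*, 01110*, 01111*, 10000*, 10001*, 10010*, 10011*, 10100*, 10110*, 10111*, 11001*, 11010*, 11100*, 11110*, 11111*
[col 1] -0000*, -0010*, -0011*, -0100*, -0110*, -0111*, -1010*, -1100*, -1110*, -1111*, 0-000*, 0-010*, 0-011*, 0-100*, 0-110*, 0-111*, 00-00*, 00-10*, 00-11*, 000-0*, 0001-*, 001-0*, 0011-*, 01-00*, 01-10*, 01-11*, 010-0*, 0101-*, 011-0*, 0111-*, 1-001, 1-010*, 1-100*, 1-110*, 1-111*, 10-00*, 10-10*, 10-11*, 100-0*, 100-1*, 1000-*, 1001-*, 101-0*, 1011-*, 11-10*, 111-0*, 1111-*
[col 2] --010*, --100*, --110*, --111*, -0-00*, -0-10*, -0-11*, -00-0*, -001-*, -01-0*, -011-*, -1-10*, -11-0*, -111-*, 0--00*, 0--10*, 0--11*, 0-0-0*, 0-01-*, 0-1-0*, 0-11-*, 00--0*, 00-1-*, 01--0*, 01-1-*, 1--10*, 1-1-0*, 1-11-*, 10--0*, 10-1-*, 100--
[col 3] ---10, --1-0, --11-, -0--0, -0-1-, 0---0, 0--1-
Prime implicants: ---10, --1-0, --11-, -0--0, -0-1-, 0---0, 0--1-, 1-001, 100--
PI chart (minterm → PIs covering it):
  0 | -0--0,0---0
  2 | ---10,-0--0,-0-1-,0---0,0--1-
  3 | -0-1-,0--1-
  4 | --1-0,-0--0,0---0
  6 | ---10,--1-0,--11-,-0--0,-0-1-,0---0,0--1-
  7 | --11-,-0-1-,0--1-
  8 | 0---0  (sole → essential)
  10 | ---10,0---0,0--1-
  11 | 0--1-  (sole → essential)
  12 | --1-0,0---0
  14 | ---10,--1-0,--11-,0---0,0--1-
  15 | --11-,0--1-
  16 | -0--0,100--
  17 | 1-001,100--
  18 | ---10,-0--0,-0-1-,100--
  19 | -0-1-,100--
  20 | --1-0,-0--0
  22 | ---10,--1-0,--11-,-0--0,-0-1-
  23 | --11-,-0-1-
  25 | 1-001  (sole → essential)
  26 | ---10  (sole → essential)
  28 | --1-0  (sole → essential)
  30 | ---10,--1-0,--11-
  31 | --11-  (sole → essential)
Essential prime implicants: ---10, --1-0, --11-, 0---0, 0--1-, 1-001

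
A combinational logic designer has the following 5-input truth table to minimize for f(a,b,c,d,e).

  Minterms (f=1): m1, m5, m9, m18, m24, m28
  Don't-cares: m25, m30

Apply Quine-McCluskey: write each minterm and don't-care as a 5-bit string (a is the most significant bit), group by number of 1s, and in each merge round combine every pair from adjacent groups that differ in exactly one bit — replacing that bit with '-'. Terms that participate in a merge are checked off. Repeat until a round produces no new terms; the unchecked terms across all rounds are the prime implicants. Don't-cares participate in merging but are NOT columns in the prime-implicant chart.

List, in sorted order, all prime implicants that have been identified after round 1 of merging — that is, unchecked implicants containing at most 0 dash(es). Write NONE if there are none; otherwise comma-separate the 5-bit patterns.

10010

size-2^0 implicants → 00001(✓)  00101(✓)  01001(✓)  10010  11000(✓)  11001(✓)  11100(✓)  11110(✓)
size-2^1 implicants → -1001  0-001  00-01  11-00  1100-  111-0
Unchecked terms (primes): -1001, 0-001, 00-01, 10010, 11-00, 1100-, 111-0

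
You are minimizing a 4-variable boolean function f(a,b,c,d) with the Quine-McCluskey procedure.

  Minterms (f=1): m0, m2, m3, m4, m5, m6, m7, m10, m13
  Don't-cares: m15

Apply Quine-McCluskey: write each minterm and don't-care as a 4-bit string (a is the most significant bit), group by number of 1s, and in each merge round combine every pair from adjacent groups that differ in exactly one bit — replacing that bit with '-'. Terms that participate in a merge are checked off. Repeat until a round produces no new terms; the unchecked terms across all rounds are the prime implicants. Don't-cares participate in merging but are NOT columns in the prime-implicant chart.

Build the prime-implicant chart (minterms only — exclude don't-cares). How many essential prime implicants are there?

4

Round 0: 0000✓ 0010✓ 0011✓ 0100✓ 0101✓ 0110✓ 0111✓ 1010✓ 1101✓ 1111✓
Round 1: -010 -101✓ -111✓ 0-00✓ 0-10✓ 0-11✓ 00-0✓ 001-✓ 01-0✓ 01-1✓ 010-✓ 011-✓ 11-1✓
Round 2: -1-1 0--0 0-1- 01--
PIs = {-010, -1-1, 0--0, 0-1-, 01--}
Coverage chart:
  m0: 0--0 ←essential
  m2: -010,0--0,0-1-
  m3: 0-1- ←essential
  m4: 0--0,01--
  m5: -1-1,01--
  m6: 0--0,0-1-,01--
  m7: -1-1,0-1-,01--
  m10: -010 ←essential
  m13: -1-1 ←essential
Essential: -010, -1-1, 0--0, 0-1-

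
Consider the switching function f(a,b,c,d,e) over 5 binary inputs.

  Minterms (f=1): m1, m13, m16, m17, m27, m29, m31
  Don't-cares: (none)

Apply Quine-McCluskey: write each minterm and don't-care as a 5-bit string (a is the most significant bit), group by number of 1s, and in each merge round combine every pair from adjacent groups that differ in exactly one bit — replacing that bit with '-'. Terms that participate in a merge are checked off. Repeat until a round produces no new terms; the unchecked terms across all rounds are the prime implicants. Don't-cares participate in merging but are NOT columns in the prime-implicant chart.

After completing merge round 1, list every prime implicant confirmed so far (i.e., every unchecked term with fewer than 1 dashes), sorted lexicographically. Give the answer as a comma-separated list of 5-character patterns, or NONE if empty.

NONE

[col 0] 00001*, 01101*, 10000*, 10001*, 11011*, 11101*, 11111*
[col 1] -0001, -1101, 1000-, 11-11, 111-1
Prime implicants: -0001, -1101, 1000-, 11-11, 111-1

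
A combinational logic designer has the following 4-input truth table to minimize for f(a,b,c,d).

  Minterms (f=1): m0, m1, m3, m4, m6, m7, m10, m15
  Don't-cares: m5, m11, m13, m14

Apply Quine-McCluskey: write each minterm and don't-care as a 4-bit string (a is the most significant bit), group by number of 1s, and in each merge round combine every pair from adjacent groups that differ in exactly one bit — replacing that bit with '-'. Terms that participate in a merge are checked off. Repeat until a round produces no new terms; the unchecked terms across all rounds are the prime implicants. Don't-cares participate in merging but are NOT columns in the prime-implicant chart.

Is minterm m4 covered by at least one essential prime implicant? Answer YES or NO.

YES

size-2^0 implicants → 0000(✓)  0001(✓)  0011(✓)  0100(✓)  0101(✓)  0110(✓)  0111(✓)  1010(✓)  1011(✓)  1101(✓)  1110(✓)  1111(✓)
size-2^1 implicants → -011(✓)  -101(✓)  -110(✓)  -111(✓)  0-00(✓)  0-01(✓)  0-11(✓)  00-1(✓)  000-(✓)  01-0(✓)  01-1(✓)  010-(✓)  011-(✓)  1-10(✓)  1-11(✓)  101-(✓)  11-1(✓)  111-(✓)
size-2^2 implicants → --11  -1-1  -11-  0--1  0-0-  01--  1-1-
Unchecked terms (primes): --11, -1-1, -11-, 0--1, 0-0-, 01--, 1-1-
Minterm coverage:
  m0 ⊆ 0-0- [E]
  m1 ⊆ 0--1,0-0-
  m3 ⊆ --11,0--1
  m4 ⊆ 0-0-,01--
  m6 ⊆ -11-,01--
  m7 ⊆ --11,-1-1,-11-,0--1,01--
  m10 ⊆ 1-1- [E]
  m15 ⊆ --11,-1-1,-11-,1-1-
E = {0-0-, 1-1-}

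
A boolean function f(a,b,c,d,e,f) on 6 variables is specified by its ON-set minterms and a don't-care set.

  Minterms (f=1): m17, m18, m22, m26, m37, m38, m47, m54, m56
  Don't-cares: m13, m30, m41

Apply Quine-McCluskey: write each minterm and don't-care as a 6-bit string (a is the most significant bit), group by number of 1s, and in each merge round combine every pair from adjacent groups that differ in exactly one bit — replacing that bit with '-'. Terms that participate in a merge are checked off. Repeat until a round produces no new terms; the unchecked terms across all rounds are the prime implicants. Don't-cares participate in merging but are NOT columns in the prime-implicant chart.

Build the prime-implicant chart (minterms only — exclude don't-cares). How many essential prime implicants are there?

[col 0] 001101, 010001, 010010*, 010110*, 011010*, 011110*, 100101, 100110*, 101001, 101111, 110110*, 111000
[col 1] -10110, 01-010*, 01-110*, 010-10*, 011-10*, 1-0110
[col 2] 01--10
Prime implicants: -10110, 001101, 01--10, 010001, 1-0110, 100101, 101001, 101111, 111000
PI chart (minterm → PIs covering it):
  17 | 010001  (sole → essential)
  18 | 01--10  (sole → essential)
  22 | -10110,01--10
  26 | 01--10  (sole → essential)
  37 | 100101  (sole → essential)
  38 | 1-0110  (sole → essential)
  47 | 101111  (sole → essential)
  54 | -10110,1-0110
  56 | 111000  (sole → essential)
Essential prime implicants: 01--10, 010001, 1-0110, 100101, 101111, 111000

6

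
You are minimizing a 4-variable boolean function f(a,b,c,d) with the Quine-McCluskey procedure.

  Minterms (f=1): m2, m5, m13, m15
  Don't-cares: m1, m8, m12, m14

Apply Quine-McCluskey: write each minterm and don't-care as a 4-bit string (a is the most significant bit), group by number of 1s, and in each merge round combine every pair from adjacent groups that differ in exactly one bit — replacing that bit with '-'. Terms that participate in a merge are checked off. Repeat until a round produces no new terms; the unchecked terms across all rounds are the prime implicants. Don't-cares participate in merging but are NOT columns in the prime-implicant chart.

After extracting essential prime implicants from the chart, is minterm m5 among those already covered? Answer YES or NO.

NO

size-2^0 implicants → 0001(✓)  0010  0101(✓)  1000(✓)  1100(✓)  1101(✓)  1110(✓)  1111(✓)
size-2^1 implicants → -101  0-01  1-00  11-0(✓)  11-1(✓)  110-(✓)  111-(✓)
size-2^2 implicants → 11--
Unchecked terms (primes): -101, 0-01, 0010, 1-00, 11--
Minterm coverage:
  m2 ⊆ 0010 [E]
  m5 ⊆ -101,0-01
  m13 ⊆ -101,11--
  m15 ⊆ 11-- [E]
E = {0010, 11--}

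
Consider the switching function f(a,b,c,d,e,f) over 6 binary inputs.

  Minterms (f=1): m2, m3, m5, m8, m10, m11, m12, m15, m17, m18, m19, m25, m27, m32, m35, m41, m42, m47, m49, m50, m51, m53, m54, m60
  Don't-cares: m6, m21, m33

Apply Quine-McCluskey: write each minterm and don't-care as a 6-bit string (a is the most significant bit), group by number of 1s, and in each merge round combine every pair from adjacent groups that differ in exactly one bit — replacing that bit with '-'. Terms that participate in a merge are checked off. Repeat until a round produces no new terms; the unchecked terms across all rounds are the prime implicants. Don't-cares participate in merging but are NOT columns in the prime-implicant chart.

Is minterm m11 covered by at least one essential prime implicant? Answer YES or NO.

Round 0: 000010✓ 000011✓ 000101✓ 000110✓ 001000✓ 001010✓ 001011✓ 001100✓ 001111✓ 010001✓ 010010✓ 010011✓ 010101✓ 011001✓ 011011✓ 100000✓ 100001✓ 100011✓ 101001✓ 101010✓ 101111✓ 110001✓ 110010✓ 110011✓ 110101✓ 110110✓ 111100
Round 1: -00011✓ -01010 -01111 -10001✓ -10010✓ -10011✓ -10101✓ 0-0010✓ 0-0011✓ 0-0101 0-1011✓ 00-010✓ 00-011✓ 000-10 00001-✓ 001-00 001-11 0010-0 00101-✓ 01-001✓ 01-011✓ 010-01✓ 0100-1✓ 01001-✓ 0110-1✓ 1-0001✓ 1-0011✓ 10-001 1000-1✓ 10000- 110-01✓ 110-10 1100-1✓ 11001-✓
Round 2: --0011 -10-01 -100-1 -1001- 0--011 0-001- 00-01- 01-0-1 1-00-1
PIs = {--0011, -01010, -01111, -10-01, -100-1, -1001-, 0--011, 0-001-, 0-0101, 00-01-, 000-10, 001-00, 001-11, 0010-0, 01-0-1, 1-00-1, 10-001, 10000-, 110-10, 111100}
Coverage chart:
  m2: 0-001-,00-01-,000-10
  m3: --0011,0--011,0-001-,00-01-
  m5: 0-0101 ←essential
  m8: 001-00,0010-0
  m10: -01010,00-01-,0010-0
  m11: 0--011,00-01-,001-11
  m12: 001-00 ←essential
  m15: -01111,001-11
  m17: -10-01,-100-1,01-0-1
  m18: -1001-,0-001-
  m19: --0011,-100-1,-1001-,0--011,0-001-,01-0-1
  m25: 01-0-1 ←essential
  m27: 0--011,01-0-1
  m32: 10000- ←essential
  m35: --0011,1-00-1
  m41: 10-001 ←essential
  m42: -01010 ←essential
  m47: -01111 ←essential
  m49: -10-01,-100-1,1-00-1
  m50: -1001-,110-10
  m51: --0011,-100-1,-1001-,1-00-1
  m53: -10-01 ←essential
  m54: 110-10 ←essential
  m60: 111100 ←essential
Essential: -01010, -01111, -10-01, 0-0101, 001-00, 01-0-1, 10-001, 10000-, 110-10, 111100

NO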